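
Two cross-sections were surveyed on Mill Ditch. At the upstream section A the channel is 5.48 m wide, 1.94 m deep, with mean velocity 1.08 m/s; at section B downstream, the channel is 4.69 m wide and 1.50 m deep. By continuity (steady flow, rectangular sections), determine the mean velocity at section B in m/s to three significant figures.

Q = A₁V₁ = (5.48×1.94) × 1.08 = 11.48 m³/s
A₂ = 4.69 × 1.50 = 7.035 m²
V₂ = Q/A₂ = 11.48/7.035 = 1.632 m/s

1.63 m/s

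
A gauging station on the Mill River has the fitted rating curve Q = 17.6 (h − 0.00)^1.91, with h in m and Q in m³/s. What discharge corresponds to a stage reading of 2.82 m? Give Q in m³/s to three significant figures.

127 m³/s

Q = 17.6 × (2.82 − 0.00)^1.91 = 17.6 × 2.82^1.91 = 127.5 m³/s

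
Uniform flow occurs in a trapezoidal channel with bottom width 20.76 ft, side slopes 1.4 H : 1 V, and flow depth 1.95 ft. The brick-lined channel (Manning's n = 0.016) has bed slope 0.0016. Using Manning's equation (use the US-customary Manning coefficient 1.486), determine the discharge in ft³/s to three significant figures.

239 ft³/s

A = (b + z·y)·y = (20.76 + 1.4×1.95)×1.95 = 45.81 ft²
P = b + 2y√(1+z²) = 20.76 + 2×1.95×√(1+1.4²) = 27.47 ft
R = A/P = 45.81/27.47 = 1.667 ft
Q = (1.486/n)·A·R^(2/3)·S^(1/2) = (1.486/0.016) × 45.81 × 1.667^(2/3) × 0.0016^(1/2) = 239.3 ft³/s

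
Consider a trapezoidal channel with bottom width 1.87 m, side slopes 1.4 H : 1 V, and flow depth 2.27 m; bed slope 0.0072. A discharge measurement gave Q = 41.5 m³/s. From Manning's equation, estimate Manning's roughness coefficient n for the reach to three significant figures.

0.0262

A = (b + z·y)·y = (1.87 + 1.4×2.27)×2.27 = 11.46 m²
P = b + 2y√(1+z²) = 1.87 + 2×2.27×√(1+1.4²) = 9.681 m
R = A/P = 11.46/9.681 = 1.184 m
n = (1/Q)·A·R^(2/3)·S^(1/2) = (1/41.5) × 11.46 × 1.119 × 0.08485 = 0.02622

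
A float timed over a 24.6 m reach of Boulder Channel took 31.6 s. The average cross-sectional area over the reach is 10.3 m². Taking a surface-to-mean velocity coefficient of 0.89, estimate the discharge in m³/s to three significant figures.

7.14 m³/s

v_surface = L / t̄ = 24.6 / 31.6 = 0.7785 m/s
v_mean = 0.89 × 0.7785 = 0.6928 m/s
Q = A × v_mean = 10.3 × 0.6928 = 7.136 m³/s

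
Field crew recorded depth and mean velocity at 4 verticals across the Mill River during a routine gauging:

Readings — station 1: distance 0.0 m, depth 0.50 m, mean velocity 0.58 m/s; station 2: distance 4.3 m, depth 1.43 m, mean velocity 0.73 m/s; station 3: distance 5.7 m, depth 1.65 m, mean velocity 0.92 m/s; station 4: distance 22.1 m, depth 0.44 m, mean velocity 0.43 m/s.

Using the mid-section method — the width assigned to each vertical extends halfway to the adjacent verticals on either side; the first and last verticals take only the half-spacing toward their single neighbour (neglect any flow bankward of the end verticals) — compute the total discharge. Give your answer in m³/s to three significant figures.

w_1 = (4.3 − 0.0)/2 = 2.15 m; q_1 = 0.58 × 0.50 × 2.15 = 0.6235 m³/s
w_2 = (5.7 − 0.0)/2 = 2.85 m; q_2 = 0.73 × 1.43 × 2.85 = 2.975 m³/s
w_3 = (22.1 − 4.3)/2 = 8.9 m; q_3 = 0.92 × 1.65 × 8.9 = 13.51 m³/s
w_4 = (22.1 − 5.7)/2 = 8.2 m; q_4 = 0.43 × 0.44 × 8.2 = 1.551 m³/s
Q = Σ qᵢ = 18.66 m³/s

18.7 m³/s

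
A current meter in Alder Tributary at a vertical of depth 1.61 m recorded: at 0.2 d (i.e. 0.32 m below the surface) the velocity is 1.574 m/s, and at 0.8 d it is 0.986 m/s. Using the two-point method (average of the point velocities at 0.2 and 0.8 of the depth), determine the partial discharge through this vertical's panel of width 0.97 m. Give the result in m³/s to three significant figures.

2.00 m³/s

v̄ = (1.574 + 0.986) / 2 = 1.280 m/s
q = v̄ × d × w = 1.280 × 1.61 × 0.97 = 1.999 m³/s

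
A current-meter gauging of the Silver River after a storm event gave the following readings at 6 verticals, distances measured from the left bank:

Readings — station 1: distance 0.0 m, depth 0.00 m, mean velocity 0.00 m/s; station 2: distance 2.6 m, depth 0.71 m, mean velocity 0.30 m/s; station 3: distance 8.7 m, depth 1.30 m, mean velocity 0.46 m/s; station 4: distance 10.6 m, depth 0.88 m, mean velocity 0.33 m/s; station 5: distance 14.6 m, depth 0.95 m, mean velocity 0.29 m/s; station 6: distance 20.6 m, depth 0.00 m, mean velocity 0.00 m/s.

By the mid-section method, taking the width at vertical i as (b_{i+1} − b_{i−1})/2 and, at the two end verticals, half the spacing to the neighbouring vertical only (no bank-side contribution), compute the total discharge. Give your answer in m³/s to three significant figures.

5.55 m³/s

w_2 = (8.7 − 0.0)/2 = 4.35 m; q_2 = 0.30 × 0.71 × 4.35 = 0.9266 m³/s
w_3 = (10.6 − 2.6)/2 = 4 m; q_3 = 0.46 × 1.30 × 4 = 2.392 m³/s
w_4 = (14.6 − 8.7)/2 = 2.95 m; q_4 = 0.33 × 0.88 × 2.95 = 0.8567 m³/s
w_5 = (20.6 − 10.6)/2 = 5 m; q_5 = 0.29 × 0.95 × 5 = 1.378 m³/s
Stations 1, 6 contribute zero (depth or velocity is 0).
Q = Σ qᵢ = 5.553 m³/s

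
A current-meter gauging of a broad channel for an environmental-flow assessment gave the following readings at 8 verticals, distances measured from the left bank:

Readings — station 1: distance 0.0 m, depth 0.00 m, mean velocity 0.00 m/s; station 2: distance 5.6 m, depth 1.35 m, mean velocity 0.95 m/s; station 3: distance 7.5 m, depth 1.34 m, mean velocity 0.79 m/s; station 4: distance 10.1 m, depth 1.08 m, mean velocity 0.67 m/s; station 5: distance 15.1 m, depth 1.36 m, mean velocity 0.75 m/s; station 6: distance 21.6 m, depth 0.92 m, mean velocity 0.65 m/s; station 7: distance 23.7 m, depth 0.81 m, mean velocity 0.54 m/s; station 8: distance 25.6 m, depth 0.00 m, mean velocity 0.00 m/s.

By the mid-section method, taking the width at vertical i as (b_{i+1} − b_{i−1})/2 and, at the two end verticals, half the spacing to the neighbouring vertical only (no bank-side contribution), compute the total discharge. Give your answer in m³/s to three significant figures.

w_2 = (7.5 − 0.0)/2 = 3.75 m; q_2 = 0.95 × 1.35 × 3.75 = 4.809 m³/s
w_3 = (10.1 − 5.6)/2 = 2.25 m; q_3 = 0.79 × 1.34 × 2.25 = 2.382 m³/s
w_4 = (15.1 − 7.5)/2 = 3.8 m; q_4 = 0.67 × 1.08 × 3.8 = 2.750 m³/s
w_5 = (21.6 − 10.1)/2 = 5.75 m; q_5 = 0.75 × 1.36 × 5.75 = 5.865 m³/s
w_6 = (23.7 − 15.1)/2 = 4.3 m; q_6 = 0.65 × 0.92 × 4.3 = 2.571 m³/s
w_7 = (25.6 − 21.6)/2 = 2 m; q_7 = 0.54 × 0.81 × 2 = 0.8748 m³/s
Stations 1, 8 contribute zero (depth or velocity is 0).
Q = Σ qᵢ = 19.25 m³/s

19.3 m³/s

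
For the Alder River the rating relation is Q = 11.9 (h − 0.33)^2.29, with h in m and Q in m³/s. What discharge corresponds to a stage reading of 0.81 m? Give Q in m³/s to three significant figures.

2.22 m³/s

Q = 11.9 × (0.81 − 0.33)^2.29 = 11.9 × 0.48^2.29 = 2.216 m³/s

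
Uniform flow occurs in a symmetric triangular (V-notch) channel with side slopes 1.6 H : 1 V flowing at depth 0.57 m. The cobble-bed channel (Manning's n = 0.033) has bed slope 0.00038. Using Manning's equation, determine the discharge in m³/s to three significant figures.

0.119 m³/s

A = z·y² = 1.6×0.57² = 0.5198 m²
P = 2y√(1+z²) = 2×0.57×√(1+1.6²) = 2.151 m
R = A/P = 0.5198/2.151 = 0.2417 m
Q = (1/n)·A·R^(2/3)·S^(1/2) = (1/0.033) × 0.5198 × 0.2417^(2/3) × 0.00038^(1/2) = 0.1191 m³/s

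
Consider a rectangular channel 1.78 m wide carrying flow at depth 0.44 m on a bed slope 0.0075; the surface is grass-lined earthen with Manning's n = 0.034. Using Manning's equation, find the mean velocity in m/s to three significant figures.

A = b·y = 1.78 × 0.44 = 0.7832 m²
P = b + 2y = 1.78 + 2×0.44 = 2.660 m
R = A/P = 0.7832/2.660 = 0.2944 m
Q = (1/n)·A·R^(2/3)·S^(1/2) = (1/0.034) × 0.7832 × 0.2944^(2/3) × 0.0075^(1/2) = 0.8829 m³/s
V = Q/A = 0.8829/0.7832 = 1.127 m/s

1.13 m/s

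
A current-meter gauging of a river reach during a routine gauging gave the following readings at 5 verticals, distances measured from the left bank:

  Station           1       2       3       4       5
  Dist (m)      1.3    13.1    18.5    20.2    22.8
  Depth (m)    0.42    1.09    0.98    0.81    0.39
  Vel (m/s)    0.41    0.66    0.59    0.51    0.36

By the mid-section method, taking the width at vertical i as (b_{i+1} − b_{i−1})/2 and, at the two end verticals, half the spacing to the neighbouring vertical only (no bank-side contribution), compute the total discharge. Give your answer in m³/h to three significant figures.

w_1 = (13.1 − 1.3)/2 = 5.9 m; q_1 = 0.41 × 0.42 × 5.9 = 1.016 m³/s
w_2 = (18.5 − 1.3)/2 = 8.6 m; q_2 = 0.66 × 1.09 × 8.6 = 6.187 m³/s
w_3 = (20.2 − 13.1)/2 = 3.55 m; q_3 = 0.59 × 0.98 × 3.55 = 2.053 m³/s
w_4 = (22.8 − 18.5)/2 = 2.15 m; q_4 = 0.51 × 0.81 × 2.15 = 0.8882 m³/s
w_5 = (22.8 − 20.2)/2 = 1.3 m; q_5 = 0.36 × 0.39 × 1.3 = 0.1825 m³/s
Q = Σ qᵢ = 10.33 m³/s
= 10.33 × 3600 = 37170 m³/h

37200 m³/h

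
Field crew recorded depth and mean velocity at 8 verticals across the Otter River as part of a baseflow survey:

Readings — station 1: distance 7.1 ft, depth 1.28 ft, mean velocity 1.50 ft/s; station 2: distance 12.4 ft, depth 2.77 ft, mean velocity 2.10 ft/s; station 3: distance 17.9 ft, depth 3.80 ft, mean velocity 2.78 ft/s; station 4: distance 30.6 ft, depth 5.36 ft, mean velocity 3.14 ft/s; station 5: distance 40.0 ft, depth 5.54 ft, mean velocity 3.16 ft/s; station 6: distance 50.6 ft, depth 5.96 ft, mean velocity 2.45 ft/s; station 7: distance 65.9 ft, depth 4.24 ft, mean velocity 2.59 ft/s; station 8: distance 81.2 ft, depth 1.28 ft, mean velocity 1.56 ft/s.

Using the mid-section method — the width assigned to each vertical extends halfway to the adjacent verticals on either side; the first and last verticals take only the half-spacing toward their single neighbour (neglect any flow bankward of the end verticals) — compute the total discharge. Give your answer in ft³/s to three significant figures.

w_1 = (12.4 − 7.1)/2 = 2.65 ft; q_1 = 1.50 × 1.28 × 2.65 = 5.088 ft³/s
w_2 = (17.9 − 7.1)/2 = 5.4 ft; q_2 = 2.10 × 2.77 × 5.4 = 31.41 ft³/s
w_3 = (30.6 − 12.4)/2 = 9.1 ft; q_3 = 2.78 × 3.80 × 9.1 = 96.13 ft³/s
w_4 = (40.0 − 17.9)/2 = 11.05 ft; q_4 = 3.14 × 5.36 × 11.05 = 186.0 ft³/s
w_5 = (50.6 − 30.6)/2 = 10 ft; q_5 = 3.16 × 5.54 × 10 = 175.1 ft³/s
w_6 = (65.9 − 40.0)/2 = 12.95 ft; q_6 = 2.45 × 5.96 × 12.95 = 189.1 ft³/s
w_7 = (81.2 − 50.6)/2 = 15.3 ft; q_7 = 2.59 × 4.24 × 15.3 = 168.0 ft³/s
w_8 = (81.2 − 65.9)/2 = 7.65 ft; q_8 = 1.56 × 1.28 × 7.65 = 15.28 ft³/s
Q = Σ qᵢ = 866.1 ft³/s

866 ft³/s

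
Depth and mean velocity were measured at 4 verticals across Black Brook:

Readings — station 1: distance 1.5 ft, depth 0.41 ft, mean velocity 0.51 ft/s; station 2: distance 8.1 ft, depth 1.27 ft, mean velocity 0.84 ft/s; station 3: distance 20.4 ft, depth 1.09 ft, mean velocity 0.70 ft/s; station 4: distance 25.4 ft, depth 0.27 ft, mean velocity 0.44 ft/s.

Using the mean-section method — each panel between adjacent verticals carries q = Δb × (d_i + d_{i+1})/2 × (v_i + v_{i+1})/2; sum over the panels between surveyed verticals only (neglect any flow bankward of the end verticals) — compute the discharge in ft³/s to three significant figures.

16.9 ft³/s

Panel 1-2: Δb = 6.6 ft, d̄ = (0.41+1.27)/2 = 0.84, v̄ = (0.51+0.84)/2 = 0.675 → q = 6.6×0.84×0.675 = 3.742 ft³/s
Panel 2-3: Δb = 12.3 ft, d̄ = (1.27+1.09)/2 = 1.18, v̄ = (0.84+0.70)/2 = 0.77 → q = 12.3×1.18×0.77 = 11.18 ft³/s
Panel 3-4: Δb = 5 ft, d̄ = (1.09+0.27)/2 = 0.68, v̄ = (0.70+0.44)/2 = 0.57 → q = 5×0.68×0.57 = 1.938 ft³/s
Q = Σ q = 16.86 ft³/s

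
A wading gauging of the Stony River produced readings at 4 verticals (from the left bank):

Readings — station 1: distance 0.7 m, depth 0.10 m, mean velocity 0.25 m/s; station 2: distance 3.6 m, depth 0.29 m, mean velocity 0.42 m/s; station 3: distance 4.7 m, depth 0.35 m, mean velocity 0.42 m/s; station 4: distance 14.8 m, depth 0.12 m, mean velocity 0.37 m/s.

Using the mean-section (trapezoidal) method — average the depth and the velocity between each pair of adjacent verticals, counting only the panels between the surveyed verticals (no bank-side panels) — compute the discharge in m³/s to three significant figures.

1.27 m³/s

Panel 1-2: Δb = 2.9 m, d̄ = (0.10+0.29)/2 = 0.195, v̄ = (0.25+0.42)/2 = 0.335 → q = 2.9×0.195×0.335 = 0.1894 m³/s
Panel 2-3: Δb = 1.1 m, d̄ = (0.29+0.35)/2 = 0.32, v̄ = (0.42+0.42)/2 = 0.42 → q = 1.1×0.32×0.42 = 0.1478 m³/s
Panel 3-4: Δb = 10.1 m, d̄ = (0.35+0.12)/2 = 0.235, v̄ = (0.42+0.37)/2 = 0.395 → q = 10.1×0.235×0.395 = 0.9375 m³/s
Q = Σ q = 1.275 m³/s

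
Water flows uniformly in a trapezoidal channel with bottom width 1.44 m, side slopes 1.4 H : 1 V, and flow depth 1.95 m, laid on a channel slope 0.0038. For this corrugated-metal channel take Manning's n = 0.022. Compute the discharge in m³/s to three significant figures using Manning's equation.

A = (b + z·y)·y = (1.44 + 1.4×1.95)×1.95 = 8.132 m²
P = b + 2y√(1+z²) = 1.44 + 2×1.95×√(1+1.4²) = 8.150 m
R = A/P = 8.132/8.150 = 0.9978 m
Q = (1/n)·A·R^(2/3)·S^(1/2) = (1/0.022) × 8.132 × 0.9978^(2/3) × 0.0038^(1/2) = 22.75 m³/s

22.8 m³/s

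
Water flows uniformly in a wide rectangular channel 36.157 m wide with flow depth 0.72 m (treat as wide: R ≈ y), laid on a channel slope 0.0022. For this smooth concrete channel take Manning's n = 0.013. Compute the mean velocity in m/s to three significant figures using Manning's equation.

A = b·y = 36.157 × 0.72 = 26.03 m²
Wide channel: R ≈ y = 0.72 m
Q = (1/n)·A·R^(2/3)·S^(1/2) = (1/0.013) × 26.03 × 0.7200^(2/3) × 0.0022^(1/2) = 75.45 m³/s
V = Q/A = 75.45/26.03 = 2.898 m/s

2.90 m/s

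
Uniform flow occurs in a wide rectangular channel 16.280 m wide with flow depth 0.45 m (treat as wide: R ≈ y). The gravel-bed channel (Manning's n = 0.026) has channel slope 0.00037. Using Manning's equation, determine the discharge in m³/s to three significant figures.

A = b·y = 16.280 × 0.45 = 7.326 m²
Wide channel: R ≈ y = 0.45 m
Q = (1/n)·A·R^(2/3)·S^(1/2) = (1/0.026) × 7.326 × 0.4500^(2/3) × 0.00037^(1/2) = 3.183 m³/s

3.18 m³/s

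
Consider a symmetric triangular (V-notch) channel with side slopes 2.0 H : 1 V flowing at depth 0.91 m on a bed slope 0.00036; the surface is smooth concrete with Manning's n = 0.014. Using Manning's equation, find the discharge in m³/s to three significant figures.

A = z·y² = 2.0×0.91² = 1.656 m²
P = 2y√(1+z²) = 2×0.91×√(1+2.0²) = 4.070 m
R = A/P = 1.656/4.070 = 0.4070 m
Q = (1/n)·A·R^(2/3)·S^(1/2) = (1/0.014) × 1.656 × 0.4070^(2/3) × 0.00036^(1/2) = 1.233 m³/s

1.23 m³/s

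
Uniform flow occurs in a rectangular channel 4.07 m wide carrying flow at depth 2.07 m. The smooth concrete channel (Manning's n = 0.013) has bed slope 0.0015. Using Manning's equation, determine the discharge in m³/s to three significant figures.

A = b·y = 4.07 × 2.07 = 8.425 m²
P = b + 2y = 4.07 + 2×2.07 = 8.210 m
R = A/P = 8.425/8.210 = 1.026 m
Q = (1/n)·A·R^(2/3)·S^(1/2) = (1/0.013) × 8.425 × 1.026^(2/3) × 0.0015^(1/2) = 25.54 m³/s

25.5 m³/s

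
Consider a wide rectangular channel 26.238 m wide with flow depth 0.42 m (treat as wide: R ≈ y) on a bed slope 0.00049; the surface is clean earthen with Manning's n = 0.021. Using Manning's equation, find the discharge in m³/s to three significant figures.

A = b·y = 26.238 × 0.42 = 11.02 m²
Wide channel: R ≈ y = 0.42 m
Q = (1/n)·A·R^(2/3)·S^(1/2) = (1/0.021) × 11.02 × 0.4200^(2/3) × 0.00049^(1/2) = 6.515 m³/s

6.51 m³/s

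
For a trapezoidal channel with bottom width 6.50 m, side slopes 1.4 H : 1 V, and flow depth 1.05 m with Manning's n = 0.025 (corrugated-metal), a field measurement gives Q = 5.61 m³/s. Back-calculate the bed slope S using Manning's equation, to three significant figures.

A = (b + z·y)·y = (6.50 + 1.4×1.05)×1.05 = 8.369 m²
P = b + 2y√(1+z²) = 6.50 + 2×1.05×√(1+1.4²) = 10.11 m
R = A/P = 8.369/10.11 = 0.8275 m
S = (Q·n / (1·A·R^(2/3)))² = (5.61×0.025 / (1×8.369×0.8814))² = 0.0003615

0.000362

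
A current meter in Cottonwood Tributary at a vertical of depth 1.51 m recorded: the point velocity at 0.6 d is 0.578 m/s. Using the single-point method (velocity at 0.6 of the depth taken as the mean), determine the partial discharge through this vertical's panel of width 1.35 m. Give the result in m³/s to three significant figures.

v̄ = v₀.₆ = 0.578 m/s
q = v̄ × d × w = 0.5780 × 1.51 × 1.35 = 1.178 m³/s

1.18 m³/s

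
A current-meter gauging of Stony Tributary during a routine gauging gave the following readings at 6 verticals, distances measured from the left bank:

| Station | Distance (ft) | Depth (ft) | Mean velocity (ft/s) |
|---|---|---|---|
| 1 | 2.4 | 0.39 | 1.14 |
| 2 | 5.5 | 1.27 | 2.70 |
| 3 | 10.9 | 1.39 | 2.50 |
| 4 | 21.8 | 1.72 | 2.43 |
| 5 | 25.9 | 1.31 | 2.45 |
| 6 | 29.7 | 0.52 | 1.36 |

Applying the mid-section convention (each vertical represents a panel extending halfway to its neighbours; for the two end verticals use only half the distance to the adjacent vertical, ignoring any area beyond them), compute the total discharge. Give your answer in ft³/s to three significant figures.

89.0 ft³/s

w_1 = (5.5 − 2.4)/2 = 1.55 ft; q_1 = 1.14 × 0.39 × 1.55 = 0.6891 ft³/s
w_2 = (10.9 − 2.4)/2 = 4.25 ft; q_2 = 2.70 × 1.27 × 4.25 = 14.57 ft³/s
w_3 = (21.8 − 5.5)/2 = 8.15 ft; q_3 = 2.50 × 1.39 × 8.15 = 28.32 ft³/s
w_4 = (25.9 − 10.9)/2 = 7.5 ft; q_4 = 2.43 × 1.72 × 7.5 = 31.35 ft³/s
w_5 = (29.7 − 21.8)/2 = 3.95 ft; q_5 = 2.45 × 1.31 × 3.95 = 12.68 ft³/s
w_6 = (29.7 − 25.9)/2 = 1.9 ft; q_6 = 1.36 × 0.52 × 1.9 = 1.344 ft³/s
Q = Σ qᵢ = 88.95 ft³/s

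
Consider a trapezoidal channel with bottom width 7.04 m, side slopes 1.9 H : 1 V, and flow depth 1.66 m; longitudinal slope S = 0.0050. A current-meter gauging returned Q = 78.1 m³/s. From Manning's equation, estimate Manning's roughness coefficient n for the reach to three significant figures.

A = (b + z·y)·y = (7.04 + 1.9×1.66)×1.66 = 16.92 m²
P = b + 2y√(1+z²) = 7.04 + 2×1.66×√(1+1.9²) = 14.17 m
R = A/P = 16.92/14.17 = 1.194 m
n = (1/Q)·A·R^(2/3)·S^(1/2) = (1/78.1) × 16.92 × 1.126 × 0.07071 = 0.01725

0.0172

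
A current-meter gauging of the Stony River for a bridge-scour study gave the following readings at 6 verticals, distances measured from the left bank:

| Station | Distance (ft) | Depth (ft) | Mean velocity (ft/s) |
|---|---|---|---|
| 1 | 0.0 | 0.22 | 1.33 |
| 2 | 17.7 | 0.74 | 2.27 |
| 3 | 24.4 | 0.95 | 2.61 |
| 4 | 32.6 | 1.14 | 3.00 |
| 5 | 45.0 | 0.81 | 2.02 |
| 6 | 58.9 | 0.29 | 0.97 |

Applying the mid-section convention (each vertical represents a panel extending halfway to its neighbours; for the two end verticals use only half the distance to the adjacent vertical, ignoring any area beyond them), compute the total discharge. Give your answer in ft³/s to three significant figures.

100 ft³/s

w_1 = (17.7 − 0.0)/2 = 8.85 ft; q_1 = 1.33 × 0.22 × 8.85 = 2.590 ft³/s
w_2 = (24.4 − 0.0)/2 = 12.2 ft; q_2 = 2.27 × 0.74 × 12.2 = 20.49 ft³/s
w_3 = (32.6 − 17.7)/2 = 7.45 ft; q_3 = 2.61 × 0.95 × 7.45 = 18.47 ft³/s
w_4 = (45.0 − 24.4)/2 = 10.3 ft; q_4 = 3.00 × 1.14 × 10.3 = 35.23 ft³/s
w_5 = (58.9 − 32.6)/2 = 13.15 ft; q_5 = 2.02 × 0.81 × 13.15 = 21.52 ft³/s
w_6 = (58.9 − 45.0)/2 = 6.95 ft; q_6 = 0.97 × 0.29 × 6.95 = 1.955 ft³/s
Q = Σ qᵢ = 100.3 ft³/s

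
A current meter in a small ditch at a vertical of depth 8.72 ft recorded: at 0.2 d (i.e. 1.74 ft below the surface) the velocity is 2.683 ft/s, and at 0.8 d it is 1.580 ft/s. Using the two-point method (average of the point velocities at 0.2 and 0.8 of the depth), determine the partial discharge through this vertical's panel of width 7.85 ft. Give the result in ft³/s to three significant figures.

v̄ = (2.683 + 1.580) / 2 = 2.132 ft/s
q = v̄ × d × w = 2.132 × 8.72 × 7.85 = 145.9 ft³/s

146 ft³/s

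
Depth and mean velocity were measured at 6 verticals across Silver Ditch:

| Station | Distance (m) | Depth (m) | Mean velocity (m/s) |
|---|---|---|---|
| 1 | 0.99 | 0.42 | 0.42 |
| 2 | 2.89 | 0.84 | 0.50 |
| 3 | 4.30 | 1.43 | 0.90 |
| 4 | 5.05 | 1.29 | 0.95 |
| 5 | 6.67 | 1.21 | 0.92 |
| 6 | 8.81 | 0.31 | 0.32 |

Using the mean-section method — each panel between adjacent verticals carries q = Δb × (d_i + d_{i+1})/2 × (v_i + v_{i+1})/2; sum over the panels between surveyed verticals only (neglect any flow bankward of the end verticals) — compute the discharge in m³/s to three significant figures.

Panel 1-2: Δb = 1.9 m, d̄ = (0.42+0.84)/2 = 0.63, v̄ = (0.42+0.50)/2 = 0.46 → q = 1.9×0.63×0.46 = 0.5506 m³/s
Panel 2-3: Δb = 1.41 m, d̄ = (0.84+1.43)/2 = 1.135, v̄ = (0.50+0.90)/2 = 0.7 → q = 1.41×1.135×0.7 = 1.120 m³/s
Panel 3-4: Δb = 0.75 m, d̄ = (1.43+1.29)/2 = 1.36, v̄ = (0.90+0.95)/2 = 0.925 → q = 0.75×1.36×0.925 = 0.9435 m³/s
Panel 4-5: Δb = 1.62 m, d̄ = (1.29+1.21)/2 = 1.25, v̄ = (0.95+0.92)/2 = 0.935 → q = 1.62×1.25×0.935 = 1.893 m³/s
Panel 5-6: Δb = 2.14 m, d̄ = (1.21+0.31)/2 = 0.76, v̄ = (0.92+0.32)/2 = 0.62 → q = 2.14×0.76×0.62 = 1.008 m³/s
Q = Σ q = 5.516 m³/s

5.52 m³/s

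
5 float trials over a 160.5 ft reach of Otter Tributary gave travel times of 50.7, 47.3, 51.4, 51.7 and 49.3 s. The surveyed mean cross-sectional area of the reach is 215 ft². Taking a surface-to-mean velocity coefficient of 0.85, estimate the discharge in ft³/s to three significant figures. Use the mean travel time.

t̄ = (50.7 + 47.3 + 51.4 + 51.7 + 49.3) / 5 = 50.08 s
v_surface = L / t̄ = 160.5 / 50.08 = 3.205 ft/s
v_mean = 0.85 × 3.205 = 2.724 ft/s
Q = A × v_mean = 215 × 2.724 = 585.7 ft³/s

586 ft³/s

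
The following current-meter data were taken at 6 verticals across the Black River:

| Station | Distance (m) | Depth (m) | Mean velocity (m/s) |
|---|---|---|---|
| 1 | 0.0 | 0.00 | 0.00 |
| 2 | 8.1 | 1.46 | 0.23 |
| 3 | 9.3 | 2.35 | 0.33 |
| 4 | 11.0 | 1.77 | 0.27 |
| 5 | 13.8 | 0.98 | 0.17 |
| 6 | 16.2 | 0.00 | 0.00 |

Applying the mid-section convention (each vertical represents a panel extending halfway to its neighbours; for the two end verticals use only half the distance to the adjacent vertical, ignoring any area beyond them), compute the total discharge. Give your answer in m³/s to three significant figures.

4.19 m³/s

w_2 = (9.3 − 0.0)/2 = 4.65 m; q_2 = 0.23 × 1.46 × 4.65 = 1.561 m³/s
w_3 = (11.0 − 8.1)/2 = 1.45 m; q_3 = 0.33 × 2.35 × 1.45 = 1.124 m³/s
w_4 = (13.8 − 9.3)/2 = 2.25 m; q_4 = 0.27 × 1.77 × 2.25 = 1.075 m³/s
w_5 = (16.2 − 11.0)/2 = 2.6 m; q_5 = 0.17 × 0.98 × 2.6 = 0.4332 m³/s
Stations 1, 6 contribute zero (depth or velocity is 0).
Q = Σ qᵢ = 4.194 m³/s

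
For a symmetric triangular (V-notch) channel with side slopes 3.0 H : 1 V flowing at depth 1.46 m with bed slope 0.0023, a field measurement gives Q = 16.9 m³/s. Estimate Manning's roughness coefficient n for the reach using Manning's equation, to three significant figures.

A = z·y² = 3.0×1.46² = 6.395 m²
P = 2y√(1+z²) = 2×1.46×√(1+3.0²) = 9.234 m
R = A/P = 6.395/9.234 = 0.6925 m
n = (1/Q)·A·R^(2/3)·S^(1/2) = (1/16.9) × 6.395 × 0.7828 × 0.04796 = 0.01420

0.0142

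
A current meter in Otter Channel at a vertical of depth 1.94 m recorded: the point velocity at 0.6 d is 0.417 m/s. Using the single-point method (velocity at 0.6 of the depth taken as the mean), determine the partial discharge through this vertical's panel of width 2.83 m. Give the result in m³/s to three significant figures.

2.29 m³/s

v̄ = v₀.₆ = 0.417 m/s
q = v̄ × d × w = 0.4170 × 1.94 × 2.83 = 2.289 m³/s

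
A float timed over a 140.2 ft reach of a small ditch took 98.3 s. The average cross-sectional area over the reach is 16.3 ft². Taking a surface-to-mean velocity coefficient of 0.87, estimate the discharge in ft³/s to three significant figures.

v_surface = L / t̄ = 140.2 / 98.3 = 1.426 ft/s
v_mean = 0.87 × 1.426 = 1.241 ft/s
Q = A × v_mean = 16.3 × 1.241 = 20.23 ft³/s

20.2 ft³/s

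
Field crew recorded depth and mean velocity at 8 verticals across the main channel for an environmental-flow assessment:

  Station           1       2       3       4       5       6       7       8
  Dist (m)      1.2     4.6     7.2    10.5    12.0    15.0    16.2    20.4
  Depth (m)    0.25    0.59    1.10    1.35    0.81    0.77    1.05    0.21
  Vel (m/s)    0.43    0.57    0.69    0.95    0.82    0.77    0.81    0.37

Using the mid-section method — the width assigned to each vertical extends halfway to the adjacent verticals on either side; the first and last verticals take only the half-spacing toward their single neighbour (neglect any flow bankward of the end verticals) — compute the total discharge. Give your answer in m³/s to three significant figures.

w_1 = (4.6 − 1.2)/2 = 1.7 m; q_1 = 0.43 × 0.25 × 1.7 = 0.1828 m³/s
w_2 = (7.2 − 1.2)/2 = 3 m; q_2 = 0.57 × 0.59 × 3 = 1.009 m³/s
w_3 = (10.5 − 4.6)/2 = 2.95 m; q_3 = 0.69 × 1.10 × 2.95 = 2.239 m³/s
w_4 = (12.0 − 7.2)/2 = 2.4 m; q_4 = 0.95 × 1.35 × 2.4 = 3.078 m³/s
w_5 = (15.0 − 10.5)/2 = 2.25 m; q_5 = 0.82 × 0.81 × 2.25 = 1.494 m³/s
w_6 = (16.2 − 12.0)/2 = 2.1 m; q_6 = 0.77 × 0.77 × 2.1 = 1.245 m³/s
w_7 = (20.4 − 15.0)/2 = 2.7 m; q_7 = 0.81 × 1.05 × 2.7 = 2.296 m³/s
w_8 = (20.4 − 16.2)/2 = 2.1 m; q_8 = 0.37 × 0.21 × 2.1 = 0.1632 m³/s
Q = Σ qᵢ = 11.71 m³/s

11.7 m³/s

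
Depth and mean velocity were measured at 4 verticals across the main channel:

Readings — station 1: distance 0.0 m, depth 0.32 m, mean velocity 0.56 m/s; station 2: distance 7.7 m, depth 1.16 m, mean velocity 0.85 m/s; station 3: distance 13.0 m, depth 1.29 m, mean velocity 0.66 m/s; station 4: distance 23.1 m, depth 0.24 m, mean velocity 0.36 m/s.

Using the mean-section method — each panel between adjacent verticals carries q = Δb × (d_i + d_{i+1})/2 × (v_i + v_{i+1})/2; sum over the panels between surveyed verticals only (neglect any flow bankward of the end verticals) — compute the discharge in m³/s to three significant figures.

Panel 1-2: Δb = 7.7 m, d̄ = (0.32+1.16)/2 = 0.74, v̄ = (0.56+0.85)/2 = 0.705 → q = 7.7×0.74×0.705 = 4.017 m³/s
Panel 2-3: Δb = 5.3 m, d̄ = (1.16+1.29)/2 = 1.225, v̄ = (0.85+0.66)/2 = 0.755 → q = 5.3×1.225×0.755 = 4.902 m³/s
Panel 3-4: Δb = 10.1 m, d̄ = (1.29+0.24)/2 = 0.765, v̄ = (0.66+0.36)/2 = 0.51 → q = 10.1×0.765×0.51 = 3.941 m³/s
Q = Σ q = 12.86 m³/s

12.9 m³/s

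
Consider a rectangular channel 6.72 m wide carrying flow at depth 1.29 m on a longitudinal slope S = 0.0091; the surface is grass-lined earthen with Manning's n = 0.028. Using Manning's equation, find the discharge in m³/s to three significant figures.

A = b·y = 6.72 × 1.29 = 8.669 m²
P = b + 2y = 6.72 + 2×1.29 = 9.300 m
R = A/P = 8.669/9.300 = 0.9321 m
Q = (1/n)·A·R^(2/3)·S^(1/2) = (1/0.028) × 8.669 × 0.9321^(2/3) × 0.0091^(1/2) = 28.18 m³/s

28.2 m³/s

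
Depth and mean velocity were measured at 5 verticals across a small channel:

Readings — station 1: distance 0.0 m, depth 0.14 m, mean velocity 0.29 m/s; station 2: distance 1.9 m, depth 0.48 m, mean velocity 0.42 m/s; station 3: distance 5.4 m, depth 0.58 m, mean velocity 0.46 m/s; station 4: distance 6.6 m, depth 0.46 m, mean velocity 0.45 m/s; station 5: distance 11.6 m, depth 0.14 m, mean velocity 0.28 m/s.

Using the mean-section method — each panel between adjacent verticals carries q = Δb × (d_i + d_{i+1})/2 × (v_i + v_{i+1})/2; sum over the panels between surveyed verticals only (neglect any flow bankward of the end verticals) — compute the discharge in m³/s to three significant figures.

1.86 m³/s

Panel 1-2: Δb = 1.9 m, d̄ = (0.14+0.48)/2 = 0.31, v̄ = (0.29+0.42)/2 = 0.355 → q = 1.9×0.31×0.355 = 0.2091 m³/s
Panel 2-3: Δb = 3.5 m, d̄ = (0.48+0.58)/2 = 0.53, v̄ = (0.42+0.46)/2 = 0.44 → q = 3.5×0.53×0.44 = 0.8162 m³/s
Panel 3-4: Δb = 1.2 m, d̄ = (0.58+0.46)/2 = 0.52, v̄ = (0.46+0.45)/2 = 0.455 → q = 1.2×0.52×0.455 = 0.2839 m³/s
Panel 4-5: Δb = 5 m, d̄ = (0.46+0.14)/2 = 0.3, v̄ = (0.45+0.28)/2 = 0.365 → q = 5×0.3×0.365 = 0.5475 m³/s
Q = Σ q = 1.857 m³/s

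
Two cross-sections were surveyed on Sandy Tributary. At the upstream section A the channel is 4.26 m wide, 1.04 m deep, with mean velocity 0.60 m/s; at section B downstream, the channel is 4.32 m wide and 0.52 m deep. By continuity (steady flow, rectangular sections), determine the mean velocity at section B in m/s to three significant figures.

Q = A₁V₁ = (4.26×1.04) × 0.60 = 2.658 m³/s
A₂ = 4.32 × 0.52 = 2.246 m²
V₂ = Q/A₂ = 2.658/2.246 = 1.183 m/s

1.18 m/s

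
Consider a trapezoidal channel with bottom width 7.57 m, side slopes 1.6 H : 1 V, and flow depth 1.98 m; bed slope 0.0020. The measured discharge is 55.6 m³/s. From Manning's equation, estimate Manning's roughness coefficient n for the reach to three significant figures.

0.0215

A = (b + z·y)·y = (7.57 + 1.6×1.98)×1.98 = 21.26 m²
P = b + 2y√(1+z²) = 7.57 + 2×1.98×√(1+1.6²) = 15.04 m
R = A/P = 21.26/15.04 = 1.413 m
n = (1/Q)·A·R^(2/3)·S^(1/2) = (1/55.6) × 21.26 × 1.259 × 0.04472 = 0.02154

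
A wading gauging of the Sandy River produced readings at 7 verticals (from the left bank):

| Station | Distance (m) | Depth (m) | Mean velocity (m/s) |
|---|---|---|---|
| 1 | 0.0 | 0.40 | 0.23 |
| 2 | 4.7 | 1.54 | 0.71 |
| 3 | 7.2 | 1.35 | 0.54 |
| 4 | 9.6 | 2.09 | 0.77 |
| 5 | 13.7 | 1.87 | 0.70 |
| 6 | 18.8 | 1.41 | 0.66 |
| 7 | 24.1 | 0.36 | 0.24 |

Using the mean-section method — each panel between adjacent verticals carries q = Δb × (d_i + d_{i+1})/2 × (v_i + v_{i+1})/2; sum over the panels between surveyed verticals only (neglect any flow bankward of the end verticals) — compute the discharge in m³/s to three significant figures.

20.9 m³/s

Panel 1-2: Δb = 4.7 m, d̄ = (0.40+1.54)/2 = 0.97, v̄ = (0.23+0.71)/2 = 0.47 → q = 4.7×0.97×0.47 = 2.143 m³/s
Panel 2-3: Δb = 2.5 m, d̄ = (1.54+1.35)/2 = 1.445, v̄ = (0.71+0.54)/2 = 0.625 → q = 2.5×1.445×0.625 = 2.258 m³/s
Panel 3-4: Δb = 2.4 m, d̄ = (1.35+2.09)/2 = 1.72, v̄ = (0.54+0.77)/2 = 0.655 → q = 2.4×1.72×0.655 = 2.704 m³/s
Panel 4-5: Δb = 4.1 m, d̄ = (2.09+1.87)/2 = 1.98, v̄ = (0.77+0.70)/2 = 0.735 → q = 4.1×1.98×0.735 = 5.967 m³/s
Panel 5-6: Δb = 5.1 m, d̄ = (1.87+1.41)/2 = 1.64, v̄ = (0.70+0.66)/2 = 0.68 → q = 5.1×1.64×0.68 = 5.688 m³/s
Panel 6-7: Δb = 5.3 m, d̄ = (1.41+0.36)/2 = 0.885, v̄ = (0.66+0.24)/2 = 0.45 → q = 5.3×0.885×0.45 = 2.111 m³/s
Q = Σ q = 20.87 m³/s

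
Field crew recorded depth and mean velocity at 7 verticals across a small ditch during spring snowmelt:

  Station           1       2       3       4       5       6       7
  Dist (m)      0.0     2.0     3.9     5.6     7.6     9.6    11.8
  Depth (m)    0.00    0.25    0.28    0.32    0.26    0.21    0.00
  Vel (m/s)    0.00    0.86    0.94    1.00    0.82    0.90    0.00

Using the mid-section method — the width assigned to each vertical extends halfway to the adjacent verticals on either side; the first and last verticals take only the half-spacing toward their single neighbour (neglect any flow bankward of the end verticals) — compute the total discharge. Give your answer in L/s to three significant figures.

2310 L/s

w_2 = (3.9 − 0.0)/2 = 1.95 m; q_2 = 0.86 × 0.25 × 1.95 = 0.4193 m³/s
w_3 = (5.6 − 2.0)/2 = 1.8 m; q_3 = 0.94 × 0.28 × 1.8 = 0.4738 m³/s
w_4 = (7.6 − 3.9)/2 = 1.85 m; q_4 = 1.00 × 0.32 × 1.85 = 0.5920 m³/s
w_5 = (9.6 − 5.6)/2 = 2 m; q_5 = 0.82 × 0.26 × 2 = 0.4264 m³/s
w_6 = (11.8 − 7.6)/2 = 2.1 m; q_6 = 0.90 × 0.21 × 2.1 = 0.3969 m³/s
Stations 1, 7 contribute zero (depth or velocity is 0).
Q = Σ qᵢ = 2.308 m³/s
= 2.308 × 1000 = 2308 L/s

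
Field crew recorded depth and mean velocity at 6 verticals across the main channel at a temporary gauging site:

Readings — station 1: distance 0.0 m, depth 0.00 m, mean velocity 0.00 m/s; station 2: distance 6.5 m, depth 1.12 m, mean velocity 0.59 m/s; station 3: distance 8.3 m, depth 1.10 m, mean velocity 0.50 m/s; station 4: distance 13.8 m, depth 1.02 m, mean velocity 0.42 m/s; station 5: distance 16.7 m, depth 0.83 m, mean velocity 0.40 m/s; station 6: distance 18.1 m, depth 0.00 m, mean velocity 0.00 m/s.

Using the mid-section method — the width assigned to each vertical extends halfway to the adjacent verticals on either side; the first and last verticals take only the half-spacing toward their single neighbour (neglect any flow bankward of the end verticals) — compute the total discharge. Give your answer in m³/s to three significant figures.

7.26 m³/s

w_2 = (8.3 − 0.0)/2 = 4.15 m; q_2 = 0.59 × 1.12 × 4.15 = 2.742 m³/s
w_3 = (13.8 − 6.5)/2 = 3.65 m; q_3 = 0.50 × 1.10 × 3.65 = 2.008 m³/s
w_4 = (16.7 − 8.3)/2 = 4.2 m; q_4 = 0.42 × 1.02 × 4.2 = 1.799 m³/s
w_5 = (18.1 − 13.8)/2 = 2.15 m; q_5 = 0.40 × 0.83 × 2.15 = 0.7138 m³/s
Stations 1, 6 contribute zero (depth or velocity is 0).
Q = Σ qᵢ = 7.263 m³/s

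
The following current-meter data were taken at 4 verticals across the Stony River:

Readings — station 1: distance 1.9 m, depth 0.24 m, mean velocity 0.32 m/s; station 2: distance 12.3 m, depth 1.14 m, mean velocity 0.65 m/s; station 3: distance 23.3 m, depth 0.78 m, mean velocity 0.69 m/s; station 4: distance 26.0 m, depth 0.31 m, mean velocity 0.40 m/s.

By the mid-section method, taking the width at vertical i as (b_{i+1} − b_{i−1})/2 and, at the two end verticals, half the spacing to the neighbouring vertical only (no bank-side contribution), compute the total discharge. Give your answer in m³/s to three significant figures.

12.2 m³/s

w_1 = (12.3 − 1.9)/2 = 5.2 m; q_1 = 0.32 × 0.24 × 5.2 = 0.3994 m³/s
w_2 = (23.3 − 1.9)/2 = 10.7 m; q_2 = 0.65 × 1.14 × 10.7 = 7.929 m³/s
w_3 = (26.0 − 12.3)/2 = 6.85 m; q_3 = 0.69 × 0.78 × 6.85 = 3.687 m³/s
w_4 = (26.0 − 23.3)/2 = 1.35 m; q_4 = 0.40 × 0.31 × 1.35 = 0.1674 m³/s
Q = Σ qᵢ = 12.18 m³/s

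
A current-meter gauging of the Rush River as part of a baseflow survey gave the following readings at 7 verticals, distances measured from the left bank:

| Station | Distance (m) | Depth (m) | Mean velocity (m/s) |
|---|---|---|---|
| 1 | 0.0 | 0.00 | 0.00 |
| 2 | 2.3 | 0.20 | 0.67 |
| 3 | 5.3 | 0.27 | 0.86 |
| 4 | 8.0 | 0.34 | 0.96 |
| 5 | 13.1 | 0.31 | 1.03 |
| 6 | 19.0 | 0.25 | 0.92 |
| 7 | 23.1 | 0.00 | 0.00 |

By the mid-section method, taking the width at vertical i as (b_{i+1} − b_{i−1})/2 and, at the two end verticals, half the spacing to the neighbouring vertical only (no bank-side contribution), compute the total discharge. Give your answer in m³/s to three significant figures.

w_2 = (5.3 − 0.0)/2 = 2.65 m; q_2 = 0.67 × 0.20 × 2.65 = 0.3551 m³/s
w_3 = (8.0 − 2.3)/2 = 2.85 m; q_3 = 0.86 × 0.27 × 2.85 = 0.6618 m³/s
w_4 = (13.1 − 5.3)/2 = 3.9 m; q_4 = 0.96 × 0.34 × 3.9 = 1.273 m³/s
w_5 = (19.0 − 8.0)/2 = 5.5 m; q_5 = 1.03 × 0.31 × 5.5 = 1.756 m³/s
w_6 = (23.1 − 13.1)/2 = 5 m; q_6 = 0.92 × 0.25 × 5 = 1.150 m³/s
Stations 1, 7 contribute zero (depth or velocity is 0).
Q = Σ qᵢ = 5.196 m³/s

5.20 m³/s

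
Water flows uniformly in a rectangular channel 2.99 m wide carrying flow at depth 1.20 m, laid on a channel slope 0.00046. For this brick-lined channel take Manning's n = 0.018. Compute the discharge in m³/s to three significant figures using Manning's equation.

A = b·y = 2.99 × 1.20 = 3.588 m²
P = b + 2y = 2.99 + 2×1.20 = 5.390 m
R = A/P = 3.588/5.390 = 0.6657 m
Q = (1/n)·A·R^(2/3)·S^(1/2) = (1/0.018) × 3.588 × 0.6657^(2/3) × 0.00046^(1/2) = 3.259 m³/s

3.26 m³/s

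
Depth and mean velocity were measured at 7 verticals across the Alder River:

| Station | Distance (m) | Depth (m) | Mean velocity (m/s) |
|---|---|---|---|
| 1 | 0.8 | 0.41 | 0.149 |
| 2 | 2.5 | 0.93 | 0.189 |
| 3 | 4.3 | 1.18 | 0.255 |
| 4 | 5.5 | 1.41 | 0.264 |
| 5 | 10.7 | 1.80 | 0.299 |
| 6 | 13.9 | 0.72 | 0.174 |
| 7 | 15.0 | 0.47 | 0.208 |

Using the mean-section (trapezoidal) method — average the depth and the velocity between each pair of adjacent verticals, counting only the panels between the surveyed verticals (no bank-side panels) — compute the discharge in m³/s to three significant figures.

4.45 m³/s

Panel 1-2: Δb = 1.7 m, d̄ = (0.41+0.93)/2 = 0.67, v̄ = (0.149+0.189)/2 = 0.169 → q = 1.7×0.67×0.169 = 0.1925 m³/s
Panel 2-3: Δb = 1.8 m, d̄ = (0.93+1.18)/2 = 1.055, v̄ = (0.189+0.255)/2 = 0.222 → q = 1.8×1.055×0.222 = 0.4216 m³/s
Panel 3-4: Δb = 1.2 m, d̄ = (1.18+1.41)/2 = 1.295, v̄ = (0.255+0.264)/2 = 0.2595 → q = 1.2×1.295×0.2595 = 0.4033 m³/s
Panel 4-5: Δb = 5.2 m, d̄ = (1.41+1.80)/2 = 1.605, v̄ = (0.264+0.299)/2 = 0.2815 → q = 5.2×1.605×0.2815 = 2.349 m³/s
Panel 5-6: Δb = 3.2 m, d̄ = (1.80+0.72)/2 = 1.26, v̄ = (0.299+0.174)/2 = 0.2365 → q = 3.2×1.26×0.2365 = 0.9536 m³/s
Panel 6-7: Δb = 1.1 m, d̄ = (0.72+0.47)/2 = 0.595, v̄ = (0.174+0.208)/2 = 0.191 → q = 1.1×0.595×0.191 = 0.1250 m³/s
Q = Σ q = 4.445 m³/s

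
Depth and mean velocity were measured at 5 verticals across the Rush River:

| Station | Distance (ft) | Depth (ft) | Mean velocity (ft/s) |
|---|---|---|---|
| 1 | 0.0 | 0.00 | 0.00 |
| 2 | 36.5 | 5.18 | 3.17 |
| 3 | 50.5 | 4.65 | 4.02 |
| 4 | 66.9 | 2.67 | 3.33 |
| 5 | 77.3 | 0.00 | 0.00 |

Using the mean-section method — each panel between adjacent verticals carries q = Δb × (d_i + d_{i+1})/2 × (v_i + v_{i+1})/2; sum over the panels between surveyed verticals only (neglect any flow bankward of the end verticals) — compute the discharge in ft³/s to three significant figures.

Panel 1-2: Δb = 36.5 ft, d̄ = (0.00+5.18)/2 = 2.59, v̄ = (0.00+3.17)/2 = 1.585 → q = 36.5×2.59×1.585 = 149.8 ft³/s
Panel 2-3: Δb = 14 ft, d̄ = (5.18+4.65)/2 = 4.915, v̄ = (3.17+4.02)/2 = 3.595 → q = 14×4.915×3.595 = 247.4 ft³/s
Panel 3-4: Δb = 16.4 ft, d̄ = (4.65+2.67)/2 = 3.66, v̄ = (4.02+3.33)/2 = 3.675 → q = 16.4×3.66×3.675 = 220.6 ft³/s
Panel 4-5: Δb = 10.4 ft, d̄ = (2.67+0.00)/2 = 1.335, v̄ = (3.33+0.00)/2 = 1.665 → q = 10.4×1.335×1.665 = 23.12 ft³/s
Q = Σ q = 640.9 ft³/s

641 ft³/s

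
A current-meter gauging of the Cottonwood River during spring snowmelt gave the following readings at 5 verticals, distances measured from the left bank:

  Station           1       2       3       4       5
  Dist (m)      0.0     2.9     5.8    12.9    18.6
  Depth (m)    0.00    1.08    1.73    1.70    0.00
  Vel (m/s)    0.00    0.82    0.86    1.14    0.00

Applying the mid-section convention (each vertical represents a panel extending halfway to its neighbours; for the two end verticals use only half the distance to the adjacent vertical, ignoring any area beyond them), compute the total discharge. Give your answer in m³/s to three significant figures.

22.4 m³/s

w_2 = (5.8 − 0.0)/2 = 2.9 m; q_2 = 0.82 × 1.08 × 2.9 = 2.568 m³/s
w_3 = (12.9 − 2.9)/2 = 5 m; q_3 = 0.86 × 1.73 × 5 = 7.439 m³/s
w_4 = (18.6 − 5.8)/2 = 6.4 m; q_4 = 1.14 × 1.70 × 6.4 = 12.40 m³/s
Stations 1, 5 contribute zero (depth or velocity is 0).
Q = Σ qᵢ = 22.41 m³/s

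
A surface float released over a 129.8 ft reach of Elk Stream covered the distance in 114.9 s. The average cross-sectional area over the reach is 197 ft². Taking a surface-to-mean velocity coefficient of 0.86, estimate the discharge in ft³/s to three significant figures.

191 ft³/s

v_surface = L / t̄ = 129.8 / 114.9 = 1.130 ft/s
v_mean = 0.86 × 1.130 = 0.9715 ft/s
Q = A × v_mean = 197 × 0.9715 = 191.4 ft³/s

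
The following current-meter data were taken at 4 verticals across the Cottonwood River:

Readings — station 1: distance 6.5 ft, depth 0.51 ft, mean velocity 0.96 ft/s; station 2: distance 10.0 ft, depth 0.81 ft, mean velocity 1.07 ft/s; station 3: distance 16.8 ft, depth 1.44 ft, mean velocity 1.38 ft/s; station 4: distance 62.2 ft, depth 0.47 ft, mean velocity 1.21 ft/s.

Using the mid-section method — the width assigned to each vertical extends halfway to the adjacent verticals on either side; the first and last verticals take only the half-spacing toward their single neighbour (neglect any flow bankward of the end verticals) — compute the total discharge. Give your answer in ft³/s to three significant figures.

w_1 = (10.0 − 6.5)/2 = 1.75 ft; q_1 = 0.96 × 0.51 × 1.75 = 0.8568 ft³/s
w_2 = (16.8 − 6.5)/2 = 5.15 ft; q_2 = 1.07 × 0.81 × 5.15 = 4.464 ft³/s
w_3 = (62.2 − 10.0)/2 = 26.1 ft; q_3 = 1.38 × 1.44 × 26.1 = 51.87 ft³/s
w_4 = (62.2 − 16.8)/2 = 22.7 ft; q_4 = 1.21 × 0.47 × 22.7 = 12.91 ft³/s
Q = Σ qᵢ = 70.10 ft³/s

70.1 ft³/s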